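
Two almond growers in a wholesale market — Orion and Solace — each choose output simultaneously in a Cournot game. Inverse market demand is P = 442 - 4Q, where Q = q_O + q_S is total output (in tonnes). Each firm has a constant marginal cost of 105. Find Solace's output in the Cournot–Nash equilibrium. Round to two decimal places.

Each firm earns π_i = (442 - 4Q)q_i - 105q_i.
First-order condition (treating rivals' output as given): 337 - 8q_i - 4q_j = 0.
With identical firms every q_j equals q_i, so q_j = q_i and 337 = 12q_i, giving q_i = 337/12.

28.08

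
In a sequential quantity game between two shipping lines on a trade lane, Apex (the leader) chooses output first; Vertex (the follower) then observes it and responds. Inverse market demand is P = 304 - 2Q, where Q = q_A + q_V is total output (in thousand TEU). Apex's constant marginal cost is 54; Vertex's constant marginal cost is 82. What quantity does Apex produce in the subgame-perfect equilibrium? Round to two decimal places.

The follower Vertex best-responds to any q_A: π_V = (304 - 2Q)q_V - 82q_V.
Setting the follower's marginal profit to zero, 222 - 2q_A - 4q_V = 0, i.e. q_V = (222 - 2q_A)/4.
Apex substitutes q_V(q_A) into its own profit: π_A = q_A(304 - 2q_A - (222 - 2q_A)/2) - 54q_A = (193 - q_A)q_A - 54q_A.
The leader's first-order condition 139 - 2q_A = 0 yields q_A = 139/2.
Then q_V = (222 - 2·(139/2))/4 = 83/4.

69.50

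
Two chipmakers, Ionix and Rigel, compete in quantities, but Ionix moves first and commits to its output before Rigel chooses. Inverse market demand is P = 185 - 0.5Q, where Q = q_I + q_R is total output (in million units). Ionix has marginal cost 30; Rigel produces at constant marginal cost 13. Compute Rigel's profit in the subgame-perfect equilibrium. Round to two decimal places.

Solve by backward induction. Given q_I, the follower Rigel maximises π_R = (185 - (1/2)q_I - (1/2)q_R)q_R - 13q_R.
Setting the follower's marginal profit to zero, 172 - (1/2)q_I - q_R = 0, i.e. q_R = (172 - (1/2)q_I).
Ionix substitutes q_R(q_I) into its own profit: π_I = q_I(185 - (1/2)q_I - (172 - (1/2)q_I)/2) - 30q_I = (99 - (1/4)q_I)q_I - 30q_I.
Leader FOC: 69 - (1/2)q_I = 0, so q_I = 138.
Then q_R = (172 - (1/2)·138) = 103.
Price P = 185 - (1/2)·241 = 129/2.
Rigel's profit: (129/2 - 13)·103 = 5304.5000.

5304.50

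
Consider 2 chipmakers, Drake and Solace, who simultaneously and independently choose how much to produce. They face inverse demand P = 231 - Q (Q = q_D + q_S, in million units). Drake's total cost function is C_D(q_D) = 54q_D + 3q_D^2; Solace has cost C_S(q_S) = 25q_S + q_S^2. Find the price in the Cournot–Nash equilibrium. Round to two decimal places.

167.35

Drake's profit: π_D = (231 - Q)q_D - (54q_D + 3q_D²). Setting ∂π_D/∂q_D = 0: 177 - 8q_D - (q_S) = 0.
Solace's profit: π_S = (231 - Q)q_S - (25q_S + q_S²). Setting ∂π_S/∂q_S = 0: 206 - 4q_S - (q_D) = 0.
So q_D = (177 - q_S)/8 and q_S = (206 - q_D)/4.
Solving the pair: q_D = 502/31, q_S = 1471/31.
Total output Q = 1973/31, so price P = 231 - 1973/31 = 167.3548.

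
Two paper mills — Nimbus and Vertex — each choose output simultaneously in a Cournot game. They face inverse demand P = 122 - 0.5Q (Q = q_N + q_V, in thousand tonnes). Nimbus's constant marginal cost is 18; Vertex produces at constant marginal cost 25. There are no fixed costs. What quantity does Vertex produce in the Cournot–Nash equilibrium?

60

Nimbus's profit: π_N = (122 - 0.5Q)q_N - (18q_N). Setting ∂π_N/∂q_N = 0: 104 - q_N - (1/2)(q_V) = 0.
Vertex's profit: π_V = (122 - 0.5Q)q_V - (25q_V). Setting ∂π_V/∂q_V = 0: 97 - q_V - (1/2)(q_N) = 0.
Rearranging gives the reaction functions q_N = (104 - (1/2)q_V) and q_V = (97 - (1/2)q_N).
Solving the pair: q_N = 74, q_V = 60.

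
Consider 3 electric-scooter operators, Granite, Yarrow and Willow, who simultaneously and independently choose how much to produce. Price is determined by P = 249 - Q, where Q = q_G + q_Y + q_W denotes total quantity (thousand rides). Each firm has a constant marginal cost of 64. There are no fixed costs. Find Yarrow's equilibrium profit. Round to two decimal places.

2139.06

A representative firm's profit is π_i = q_i(249 - Q) - 64q_i.
First-order condition (treating rivals' output as given): 185 - 2q_i - Σ_{j≠i} q_j = 0.
By symmetry each firm produces the same amount; substituting Σ_{j≠i} q_j = 2q_i yields q_i = 185/4.
Price P = 249 - 555/4 = 441/4.
Yarrow's profit: (441/4 - 64)·(185/4) = 2139.0625.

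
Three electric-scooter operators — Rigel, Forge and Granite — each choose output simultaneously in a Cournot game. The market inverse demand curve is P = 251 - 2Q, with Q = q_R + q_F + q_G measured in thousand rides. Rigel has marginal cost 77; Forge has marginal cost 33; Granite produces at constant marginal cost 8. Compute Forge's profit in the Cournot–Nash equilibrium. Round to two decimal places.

Rigel's profit: π_R = (251 - 2Q)q_R - (77q_R). Setting ∂π_R/∂q_R = 0: 174 - 4q_R - 2(q_F + q_G) = 0.
Forge's first-order condition: 218 - 4q_F - 2(q_R + q_G) = 0.
Granite's first-order condition: 243 - 4q_G - 2(q_R + q_F) = 0.
Adding the 3 first-order conditions: 635 − 8Q = 0, so Q = 635/8.
Back-substituting: q_R = (174 − 635/4)/2 = 61/8, q_F = (218 − 635/4)/2 = 237/8, q_G = (243 − 635/4)/2 = 337/8.
Price P = 251 - 2·(635/8) = 369/4.
Forge's profit: (369/4 - 33)·(237/8) = 1755.2813.

1755.28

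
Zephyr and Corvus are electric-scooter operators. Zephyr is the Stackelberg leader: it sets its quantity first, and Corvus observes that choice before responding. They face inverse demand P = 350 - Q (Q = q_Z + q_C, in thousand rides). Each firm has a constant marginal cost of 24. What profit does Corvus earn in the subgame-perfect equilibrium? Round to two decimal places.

6642.25

The follower Corvus best-responds to any q_Z: π_C = (350 - Q)q_C - 24q_C.
Follower FOC: 326 - q_Z - 2q_C = 0, so q_C(q_Z) = (326 - q_Z)/2.
Zephyr substitutes q_C(q_Z) into its own profit: π_Z = q_Z(350 - q_Z - (326 - q_Z)/2) - 24q_Z = (187 - (1/2)q_Z)q_Z - 24q_Z.
The leader's first-order condition 163 - q_Z = 0 yields q_Z = 163.
Then q_C = (326 - 163)/2 = 163/2.
Price P = 350 - 489/2 = 211/2.
Corvus's profit: (211/2 - 24)·(163/2) = 6642.2500.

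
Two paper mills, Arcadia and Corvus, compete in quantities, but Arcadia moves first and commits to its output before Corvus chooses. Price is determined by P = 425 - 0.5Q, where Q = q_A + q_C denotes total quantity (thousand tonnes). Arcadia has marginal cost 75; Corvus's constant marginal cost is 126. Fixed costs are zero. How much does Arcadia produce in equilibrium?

401

The follower Corvus best-responds to any q_A: π_C = (425 - 0.5Q)q_C - 126q_C.
Setting the follower's marginal profit to zero, 299 - (1/2)q_A - q_C = 0, i.e. q_C = (299 - (1/2)q_A).
Arcadia substitutes q_C(q_A) into its own profit: π_A = q_A(425 - (1/2)q_A - (299 - (1/2)q_A)/2) - 75q_A = (551/2 - (1/4)q_A)q_A - 75q_A.
Maximising: ∂π_A/∂q_A = 401/2 - (1/2)q_A = 0, giving q_A = 401.
Then q_C = (299 - (1/2)·401) = 197/2.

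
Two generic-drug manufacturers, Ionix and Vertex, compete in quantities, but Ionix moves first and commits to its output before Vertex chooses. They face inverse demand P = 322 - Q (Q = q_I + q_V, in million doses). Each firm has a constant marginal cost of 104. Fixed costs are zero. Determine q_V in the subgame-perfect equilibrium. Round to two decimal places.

54.50

The follower Vertex best-responds to any q_I: π_V = (322 - Q)q_V - 104q_V.
∂π_V/∂q_V = 218 - q_I - 2q_V = 0 gives the reaction function q_V = (218 - q_I)/2.
Ionix substitutes q_V(q_I) into its own profit: π_I = q_I(322 - q_I - (218 - q_I)/2) - 104q_I = (213 - (1/2)q_I)q_I - 104q_I.
Leader FOC: 109 - q_I = 0, so q_I = 109.
Then q_V = (218 - 109)/2 = 109/2.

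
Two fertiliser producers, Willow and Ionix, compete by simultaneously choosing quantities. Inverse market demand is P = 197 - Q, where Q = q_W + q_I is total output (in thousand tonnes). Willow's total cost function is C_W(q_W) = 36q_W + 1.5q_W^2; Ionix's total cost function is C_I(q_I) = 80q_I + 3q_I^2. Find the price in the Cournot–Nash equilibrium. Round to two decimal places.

Willow's profit: π_W = (197 - Q)q_W - (36q_W + (3/2)q_W²). Setting ∂π_W/∂q_W = 0: 161 - 5q_W - (q_I) = 0.
Ionix's profit: π_I = (197 - Q)q_I - (80q_I + 3q_I²). Setting ∂π_I/∂q_I = 0: 117 - 8q_I - (q_W) = 0.
Rearranging gives the reaction functions q_W = (161 - q_I)/5 and q_I = (117 - q_W)/8.
Solving the pair: q_W = 1171/39, q_I = 424/39.
Total output Q = 1595/39, so price P = 197 - 1595/39 = 156.1026.

156.10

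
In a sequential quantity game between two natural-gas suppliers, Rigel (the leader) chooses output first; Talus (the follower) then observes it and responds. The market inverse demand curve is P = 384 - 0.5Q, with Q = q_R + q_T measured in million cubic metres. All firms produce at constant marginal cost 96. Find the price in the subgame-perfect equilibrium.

The follower Talus best-responds to any q_R: π_T = (384 - 0.5Q)q_T - 96q_T.
Setting the follower's marginal profit to zero, 288 - (1/2)q_R - q_T = 0, i.e. q_T = (288 - (1/2)q_R).
The leader anticipates this reaction. Substituting into P = 384 - 0.5Q gives P = 240 - (1/4)q_R, so π_R = (240 - (1/4)q_R)q_R - 96q_R.
Maximising: ∂π_R/∂q_R = 144 - (1/2)q_R = 0, giving q_R = 288.
Then q_T = (288 - (1/2)·288) = 144.
Total output Q = 432, so price P = 384 - (1/2)·432 = 168.

168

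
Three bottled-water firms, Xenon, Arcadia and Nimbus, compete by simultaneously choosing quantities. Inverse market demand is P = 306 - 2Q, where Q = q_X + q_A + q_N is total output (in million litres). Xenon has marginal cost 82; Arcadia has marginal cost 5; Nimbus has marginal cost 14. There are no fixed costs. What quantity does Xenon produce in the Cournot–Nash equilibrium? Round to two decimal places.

9.88

Xenon's profit: π_X = (306 - 2Q)q_X - (82q_X). Setting ∂π_X/∂q_X = 0: 224 - 4q_X - 2(q_A + q_N) = 0.
Arcadia's first-order condition: 301 - 4q_A - 2(q_X + q_N) = 0.
Nimbus's profit: π_N = (306 - 2Q)q_N - (14q_N). Setting ∂π_N/∂q_N = 0: 292 - 4q_N - 2(q_X + q_A) = 0.
Summing all 3 equations gives 817 − 8Q = 0, hence Q = 817/8.
Back-substituting: q_X = (224 − 817/4)/2 = 79/8, q_A = (301 − 817/4)/2 = 387/8, q_N = (292 − 817/4)/2 = 351/8.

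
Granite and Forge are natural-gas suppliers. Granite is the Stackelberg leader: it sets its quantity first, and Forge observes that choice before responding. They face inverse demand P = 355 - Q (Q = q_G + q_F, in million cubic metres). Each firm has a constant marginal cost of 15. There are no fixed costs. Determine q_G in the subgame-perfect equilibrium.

The follower Forge best-responds to any q_G: π_F = (355 - Q)q_F - 15q_F.
∂π_F/∂q_F = 340 - q_G - 2q_F = 0 gives the reaction function q_F = (340 - q_G)/2.
The leader anticipates this reaction. Substituting into P = 355 - Q gives P = 185 - (1/2)q_G, so π_G = (185 - (1/2)q_G)q_G - 15q_G.
Maximising: ∂π_G/∂q_G = 170 - q_G = 0, giving q_G = 170.
Then q_F = (340 - 170)/2 = 85.

170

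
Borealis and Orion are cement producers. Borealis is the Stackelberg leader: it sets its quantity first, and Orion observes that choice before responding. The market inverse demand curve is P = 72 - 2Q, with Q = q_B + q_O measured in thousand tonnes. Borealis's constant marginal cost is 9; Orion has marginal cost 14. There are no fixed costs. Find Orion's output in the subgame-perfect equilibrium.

The follower Orion best-responds to any q_B: π_O = (72 - 2Q)q_O - 14q_O.
Follower FOC: 58 - 2q_B - 4q_O = 0, so q_O(q_B) = (58 - 2q_B)/4.
Borealis substitutes q_O(q_B) into its own profit: π_B = q_B(72 - 2q_B - (58 - 2q_B)/2) - 9q_B = (43 - q_B)q_B - 9q_B.
The leader's first-order condition 34 - 2q_B = 0 yields q_B = 17.
Then q_O = (58 - 2·17)/4 = 6.

6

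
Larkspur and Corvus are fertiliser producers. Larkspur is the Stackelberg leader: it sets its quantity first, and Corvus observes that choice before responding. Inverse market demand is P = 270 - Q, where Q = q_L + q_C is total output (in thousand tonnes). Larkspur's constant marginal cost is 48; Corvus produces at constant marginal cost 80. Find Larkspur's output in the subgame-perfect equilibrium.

Solve by backward induction. Given q_L, the follower Corvus maximises π_C = (270 - q_L - q_C)q_C - 80q_C.
Follower FOC: 190 - q_L - 2q_C = 0, so q_C(q_L) = (190 - q_L)/2.
The leader anticipates this reaction. Substituting into P = 270 - Q gives P = 175 - (1/2)q_L, so π_L = (175 - (1/2)q_L)q_L - 48q_L.
Maximising: ∂π_L/∂q_L = 127 - q_L = 0, giving q_L = 127.
Then q_C = (190 - 127)/2 = 63/2.

127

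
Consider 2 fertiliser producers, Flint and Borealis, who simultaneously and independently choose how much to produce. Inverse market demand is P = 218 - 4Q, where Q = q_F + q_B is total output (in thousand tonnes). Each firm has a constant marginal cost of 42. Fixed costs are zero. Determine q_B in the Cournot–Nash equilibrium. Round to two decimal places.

A representative firm's profit is π_i = q_i(218 - 4Q) - 42q_i.
First-order condition (treating rivals' output as given): 176 - 8q_i - 4q_j = 0.
With identical firms every q_j equals q_i, so q_j = q_i and 176 = 12q_i, giving q_i = 44/3.

14.67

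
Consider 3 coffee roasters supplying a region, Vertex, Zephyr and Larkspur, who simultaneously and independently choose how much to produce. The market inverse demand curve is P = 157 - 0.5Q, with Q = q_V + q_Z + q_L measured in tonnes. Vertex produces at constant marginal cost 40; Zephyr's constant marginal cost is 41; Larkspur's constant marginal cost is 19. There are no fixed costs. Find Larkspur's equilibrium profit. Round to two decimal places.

4095.13

Vertex's profit: π_V = (157 - 0.5Q)q_V - (40q_V). Setting ∂π_V/∂q_V = 0: 117 - q_V - (1/2)(q_Z + q_L) = 0.
Zephyr's first-order condition: 116 - q_Z - (1/2)(q_V + q_L) = 0.
Larkspur's profit: π_L = (157 - 0.5Q)q_L - (19q_L). Setting ∂π_L/∂q_L = 0: 138 - q_L - (1/2)(q_V + q_Z) = 0.
Adding the 3 first-order conditions: 371 − 2Q = 0, so Q = 371/2.
Back-substituting: q_V = (117 − 371/4)/(1/2) = 97/2, q_Z = (116 − 371/4)/(1/2) = 93/2, q_L = (138 − 371/4)/(1/2) = 181/2.
Price P = 157 - (1/2)·(371/2) = 257/4.
Larkspur's profit: (257/4 - 19)·(181/2) = 4095.1250.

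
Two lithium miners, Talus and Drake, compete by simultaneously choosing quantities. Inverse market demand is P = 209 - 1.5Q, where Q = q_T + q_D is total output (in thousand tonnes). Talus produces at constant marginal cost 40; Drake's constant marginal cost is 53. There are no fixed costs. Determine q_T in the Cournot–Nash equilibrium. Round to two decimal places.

40.44

Talus's profit: π_T = (209 - 1.5Q)q_T - (40q_T). Setting ∂π_T/∂q_T = 0: 169 - 3q_T - (3/2)(q_D) = 0.
Drake's profit: π_D = (209 - 1.5Q)q_D - (53q_D). Setting ∂π_D/∂q_D = 0: 156 - 3q_D - (3/2)(q_T) = 0.
Rearranging gives the reaction functions q_T = (169 - (3/2)q_D)/3 and q_D = (156 - (3/2)q_T)/3.
Solving the pair: q_T = 364/9, q_D = 286/9.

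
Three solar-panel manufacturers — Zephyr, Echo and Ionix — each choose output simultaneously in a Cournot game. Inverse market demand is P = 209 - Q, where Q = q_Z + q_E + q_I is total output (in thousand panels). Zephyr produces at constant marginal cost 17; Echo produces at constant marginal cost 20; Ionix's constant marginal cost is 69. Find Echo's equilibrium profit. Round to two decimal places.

3451.56

Zephyr's profit: π_Z = (209 - Q)q_Z - (17q_Z). Setting ∂π_Z/∂q_Z = 0: 192 - 2q_Z - (q_E + q_I) = 0.
Echo's profit: π_E = (209 - Q)q_E - (20q_E). Setting ∂π_E/∂q_E = 0: 189 - 2q_E - (q_Z + q_I) = 0.
Ionix's first-order condition: 140 - 2q_I - (q_Z + q_E) = 0.
Adding the 3 first-order conditions: 521 − 4Q = 0, so Q = 521/4.
Back-substituting: q_Z = (192 − 521/4) = 247/4, q_E = (189 − 521/4) = 235/4, q_I = (140 − 521/4) = 39/4.
Price P = 209 - 521/4 = 315/4.
Echo's profit: (315/4 - 20)·(235/4) = 3451.5625.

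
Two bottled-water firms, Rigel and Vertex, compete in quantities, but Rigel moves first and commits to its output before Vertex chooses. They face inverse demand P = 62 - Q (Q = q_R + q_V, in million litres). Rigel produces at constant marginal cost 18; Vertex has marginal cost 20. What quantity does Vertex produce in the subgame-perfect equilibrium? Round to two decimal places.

9.50

The follower Vertex best-responds to any q_R: π_V = (62 - Q)q_V - 20q_V.
∂π_V/∂q_V = 42 - q_R - 2q_V = 0 gives the reaction function q_V = (42 - q_R)/2.
Rigel substitutes q_V(q_R) into its own profit: π_R = q_R(62 - q_R - (42 - q_R)/2) - 18q_R = (41 - (1/2)q_R)q_R - 18q_R.
Leader FOC: 23 - q_R = 0, so q_R = 23.
Then q_V = (42 - 23)/2 = 19/2.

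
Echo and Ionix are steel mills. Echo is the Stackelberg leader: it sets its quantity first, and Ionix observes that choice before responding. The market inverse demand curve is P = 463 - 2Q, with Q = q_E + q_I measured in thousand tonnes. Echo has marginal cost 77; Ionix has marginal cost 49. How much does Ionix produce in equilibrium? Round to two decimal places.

Solve by backward induction. Given q_E, the follower Ionix maximises π_I = (463 - 2q_E - 2q_I)q_I - 49q_I.
∂π_I/∂q_I = 414 - 2q_E - 4q_I = 0 gives the reaction function q_I = (414 - 2q_E)/4.
Echo substitutes q_I(q_E) into its own profit: π_E = q_E(463 - 2q_E - (414 - 2q_E)/2) - 77q_E = (256 - q_E)q_E - 77q_E.
The leader's first-order condition 179 - 2q_E = 0 yields q_E = 179/2.
Then q_I = (414 - 2·(179/2))/4 = 235/4.

58.75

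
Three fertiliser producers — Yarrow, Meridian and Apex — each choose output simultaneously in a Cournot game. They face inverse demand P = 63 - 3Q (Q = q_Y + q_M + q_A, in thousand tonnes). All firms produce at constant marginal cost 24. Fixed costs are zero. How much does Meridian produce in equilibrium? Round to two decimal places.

3.25

A representative firm's profit is π_i = q_i(63 - 3Q) - 24q_i.
Setting ∂π_i/∂q_i = 0 with rivals' quantities fixed: 39 - 6q_i - 3·Σ_{j≠i} q_j = 0.
By symmetry each firm produces the same amount; substituting Σ_{j≠i} q_j = 2q_i yields q_i = 39/12 = 13/4.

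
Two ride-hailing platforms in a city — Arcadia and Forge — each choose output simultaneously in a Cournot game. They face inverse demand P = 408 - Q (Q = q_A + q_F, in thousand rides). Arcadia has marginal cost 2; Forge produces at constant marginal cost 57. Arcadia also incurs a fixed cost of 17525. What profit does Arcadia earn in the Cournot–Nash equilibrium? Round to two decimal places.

6088.44

Arcadia's profit: π_A = (408 - Q)q_A - (2q_A). Setting ∂π_A/∂q_A = 0: 406 - 2q_A - (q_F) = 0.
Forge's first-order condition: 351 - 2q_F - (q_A) = 0.
So q_A = (406 - q_F)/2 and q_F = (351 - q_A)/2.
Solving the pair: q_A = 461/3, q_F = 296/3.
Price P = 408 - 757/3 = 467/3.
Arcadia's profit: (467/3 - 2)·(461/3) - 17525 = 6088.4444.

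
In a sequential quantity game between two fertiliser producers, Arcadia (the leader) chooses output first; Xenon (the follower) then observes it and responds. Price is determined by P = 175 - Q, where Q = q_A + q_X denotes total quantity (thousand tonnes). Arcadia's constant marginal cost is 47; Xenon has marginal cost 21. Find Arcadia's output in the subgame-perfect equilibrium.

51

Solve by backward induction. Given q_A, the follower Xenon maximises π_X = (175 - q_A - q_X)q_X - 21q_X.
Follower FOC: 154 - q_A - 2q_X = 0, so q_X(q_A) = (154 - q_A)/2.
Arcadia substitutes q_X(q_A) into its own profit: π_A = q_A(175 - q_A - (154 - q_A)/2) - 47q_A = (98 - (1/2)q_A)q_A - 47q_A.
Leader FOC: 51 - q_A = 0, so q_A = 51.
Then q_X = (154 - 51)/2 = 103/2.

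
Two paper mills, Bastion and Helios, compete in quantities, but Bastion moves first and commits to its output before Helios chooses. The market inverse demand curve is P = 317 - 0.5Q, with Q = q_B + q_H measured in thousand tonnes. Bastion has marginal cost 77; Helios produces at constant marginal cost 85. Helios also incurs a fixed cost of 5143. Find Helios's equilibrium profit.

689

The follower Helios best-responds to any q_B: π_H = (317 - 0.5Q)q_H - 85q_H.
Setting the follower's marginal profit to zero, 232 - (1/2)q_B - q_H = 0, i.e. q_H = (232 - (1/2)q_B).
Bastion substitutes q_H(q_B) into its own profit: π_B = q_B(317 - (1/2)q_B - (232 - (1/2)q_B)/2) - 77q_B = (201 - (1/4)q_B)q_B - 77q_B.
The leader's first-order condition 124 - (1/2)q_B = 0 yields q_B = 248.
Then q_H = (232 - (1/2)·248) = 108.
Price P = 317 - (1/2)·356 = 139.
Helios's profit: (139 - 85)·108 - 5143 = 689.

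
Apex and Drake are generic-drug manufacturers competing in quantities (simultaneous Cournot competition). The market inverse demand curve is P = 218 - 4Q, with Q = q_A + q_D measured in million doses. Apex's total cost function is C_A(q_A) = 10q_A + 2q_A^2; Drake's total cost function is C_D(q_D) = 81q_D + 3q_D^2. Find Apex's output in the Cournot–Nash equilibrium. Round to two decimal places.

Apex's profit: π_A = (218 - 4Q)q_A - (10q_A + 2q_A²). Setting ∂π_A/∂q_A = 0: 208 - 12q_A - 4(q_D) = 0.
Drake's first-order condition: 137 - 14q_D - 4(q_A) = 0.
So q_A = (208 - 4q_D)/12 and q_D = (137 - 4q_A)/14.
Substituting one into the other gives q_A = 591/38 and q_D = 203/38.

15.55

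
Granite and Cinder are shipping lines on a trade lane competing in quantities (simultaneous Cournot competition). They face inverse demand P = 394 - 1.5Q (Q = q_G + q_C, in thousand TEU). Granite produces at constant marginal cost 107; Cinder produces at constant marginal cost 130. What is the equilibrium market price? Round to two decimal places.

210.33

Granite's profit: π_G = (394 - 1.5Q)q_G - (107q_G). Setting ∂π_G/∂q_G = 0: 287 - 3q_G - (3/2)(q_C) = 0.
Cinder's profit: π_C = (394 - 1.5Q)q_C - (130q_C). Setting ∂π_C/∂q_C = 0: 264 - 3q_C - (3/2)(q_G) = 0.
Rearranging gives the reaction functions q_G = (287 - (3/2)q_C)/3 and q_C = (264 - (3/2)q_G)/3.
Solving the pair: q_G = 620/9, q_C = 482/9.
Total output Q = 1102/9, so price P = 394 - (3/2)·(1102/9) = 631/3.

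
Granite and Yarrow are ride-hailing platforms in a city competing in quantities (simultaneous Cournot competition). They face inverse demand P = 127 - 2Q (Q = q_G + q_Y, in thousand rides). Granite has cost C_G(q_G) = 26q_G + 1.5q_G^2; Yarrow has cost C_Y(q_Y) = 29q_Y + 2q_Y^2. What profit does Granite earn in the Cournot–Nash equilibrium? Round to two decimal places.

484.80

Granite's profit: π_G = (127 - 2Q)q_G - (26q_G + (3/2)q_G²). Setting ∂π_G/∂q_G = 0: 101 - 7q_G - 2(q_Y) = 0.
Yarrow's first-order condition: 98 - 8q_Y - 2(q_G) = 0.
So q_G = (101 - 2q_Y)/7 and q_Y = (98 - 2q_G)/8.
Solving the pair: q_G = 153/13, q_Y = 121/13.
Price P = 127 - 2·(274/13) = 1103/13.
Granite's profit: (1103/13)·(153/13) - 26·(153/13) - (3/2)(153/13)² = 484.8018.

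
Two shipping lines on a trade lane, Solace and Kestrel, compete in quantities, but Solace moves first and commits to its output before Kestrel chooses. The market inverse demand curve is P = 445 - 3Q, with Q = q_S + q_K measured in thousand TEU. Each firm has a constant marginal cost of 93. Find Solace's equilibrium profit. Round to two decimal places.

Solve by backward induction. Given q_S, the follower Kestrel maximises π_K = (445 - 3q_S - 3q_K)q_K - 93q_K.
Setting the follower's marginal profit to zero, 352 - 3q_S - 6q_K = 0, i.e. q_K = (352 - 3q_S)/6.
The leader anticipates this reaction. Substituting into P = 445 - 3Q gives P = 269 - (3/2)q_S, so π_S = (269 - (3/2)q_S)q_S - 93q_S.
The leader's first-order condition 176 - 3q_S = 0 yields q_S = 176/3.
Then q_K = (352 - 3·(176/3))/6 = 88/3.
Price P = 445 - 3·88 = 181.
Solace's profit: (181 - 93)·(176/3) = 5162.6667.

5162.67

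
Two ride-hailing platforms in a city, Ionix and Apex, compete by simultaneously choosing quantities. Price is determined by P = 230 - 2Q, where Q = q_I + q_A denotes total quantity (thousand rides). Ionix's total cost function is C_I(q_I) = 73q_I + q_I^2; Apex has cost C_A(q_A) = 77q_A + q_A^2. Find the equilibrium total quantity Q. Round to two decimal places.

Ionix's profit: π_I = (230 - 2Q)q_I - (73q_I + q_I²). Setting ∂π_I/∂q_I = 0: 157 - 6q_I - 2(q_A) = 0.
Apex's first-order condition: 153 - 6q_A - 2(q_I) = 0.
So q_I = (157 - 2q_A)/6 and q_A = (153 - 2q_I)/6.
Solving the pair: q_I = 159/8, q_A = 151/8.
Total output Q = 159/8 + 151/8 = 155/4.

38.75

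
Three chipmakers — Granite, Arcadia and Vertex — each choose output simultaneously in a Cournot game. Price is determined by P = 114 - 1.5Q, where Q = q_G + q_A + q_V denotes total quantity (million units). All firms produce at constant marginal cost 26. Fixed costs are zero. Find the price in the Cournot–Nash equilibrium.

Each firm earns π_i = (114 - 1.5Q)q_i - 26q_i.
Setting ∂π_i/∂q_i = 0 with rivals' quantities fixed: 88 - 3q_i - (3/2)·Σ_{j≠i} q_j = 0.
With identical firms every q_j equals q_i, so Σ_{j≠i} q_j = 2q_i and 88 = 6q_i, giving q_i = 44/3.
Total output Q = 44, so price P = 114 - (3/2)·44 = 48.

48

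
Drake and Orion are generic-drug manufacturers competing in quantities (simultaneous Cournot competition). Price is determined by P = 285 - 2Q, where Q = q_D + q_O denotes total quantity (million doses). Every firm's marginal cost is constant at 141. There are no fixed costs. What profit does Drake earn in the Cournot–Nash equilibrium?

A representative firm's profit is π_i = q_i(285 - 2Q) - 141q_i.
Setting ∂π_i/∂q_i = 0 with rivals' quantities fixed: 144 - 4q_i - 2q_j = 0.
With identical firms every q_j equals q_i, so q_j = q_i and 144 = 6q_i, giving q_i = 24.
Price P = 285 - 2·48 = 189.
Drake's profit: (189 - 141)·24 = 1152.

1152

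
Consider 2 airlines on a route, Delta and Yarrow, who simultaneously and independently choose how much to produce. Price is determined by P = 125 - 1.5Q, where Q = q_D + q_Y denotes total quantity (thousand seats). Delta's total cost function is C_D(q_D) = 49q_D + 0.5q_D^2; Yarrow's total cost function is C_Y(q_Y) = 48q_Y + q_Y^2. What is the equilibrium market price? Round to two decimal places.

Delta's profit: π_D = (125 - 1.5Q)q_D - (49q_D + (1/2)q_D²). Setting ∂π_D/∂q_D = 0: 76 - 4q_D - (3/2)(q_Y) = 0.
Yarrow's first-order condition: 77 - 5q_Y - (3/2)(q_D) = 0.
Best responses: q_D = (76 - (3/2)q_Y)/4, q_Y = (77 - (3/2)q_D)/5.
Substituting one into the other gives q_D = 1058/71 and q_Y = 776/71.
Total output Q = 1834/71, so price P = 125 - (3/2)·(1834/71) = 86.2535.

86.25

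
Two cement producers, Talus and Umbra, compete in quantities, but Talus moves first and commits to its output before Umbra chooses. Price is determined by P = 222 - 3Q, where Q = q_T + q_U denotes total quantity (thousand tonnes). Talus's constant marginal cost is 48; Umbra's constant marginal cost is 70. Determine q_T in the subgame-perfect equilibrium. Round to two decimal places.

32.67

Solve by backward induction. Given q_T, the follower Umbra maximises π_U = (222 - 3q_T - 3q_U)q_U - 70q_U.
∂π_U/∂q_U = 152 - 3q_T - 6q_U = 0 gives the reaction function q_U = (152 - 3q_T)/6.
The leader anticipates this reaction. Substituting into P = 222 - 3Q gives P = 146 - (3/2)q_T, so π_T = (146 - (3/2)q_T)q_T - 48q_T.
Maximising: ∂π_T/∂q_T = 98 - 3q_T = 0, giving q_T = 98/3.
Then q_U = (152 - 3·(98/3))/6 = 9.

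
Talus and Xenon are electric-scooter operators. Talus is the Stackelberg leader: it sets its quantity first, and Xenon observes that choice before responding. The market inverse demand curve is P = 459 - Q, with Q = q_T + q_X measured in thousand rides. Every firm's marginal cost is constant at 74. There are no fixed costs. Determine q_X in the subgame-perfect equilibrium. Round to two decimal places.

96.25

Solve by backward induction. Given q_T, the follower Xenon maximises π_X = (459 - q_T - q_X)q_X - 74q_X.
Follower FOC: 385 - q_T - 2q_X = 0, so q_X(q_T) = (385 - q_T)/2.
Talus substitutes q_X(q_T) into its own profit: π_T = q_T(459 - q_T - (385 - q_T)/2) - 74q_T = (533/2 - (1/2)q_T)q_T - 74q_T.
Maximising: ∂π_T/∂q_T = 385/2 - q_T = 0, giving q_T = 385/2.
Then q_X = (385 - 385/2)/2 = 385/4.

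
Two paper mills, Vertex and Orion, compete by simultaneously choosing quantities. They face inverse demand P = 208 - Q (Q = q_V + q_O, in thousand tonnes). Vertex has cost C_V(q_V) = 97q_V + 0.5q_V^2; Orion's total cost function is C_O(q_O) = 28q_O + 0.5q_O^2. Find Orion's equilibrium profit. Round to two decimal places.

4313.46

Vertex's profit: π_V = (208 - Q)q_V - (97q_V + (1/2)q_V²). Setting ∂π_V/∂q_V = 0: 111 - 3q_V - (q_O) = 0.
Orion's profit: π_O = (208 - Q)q_O - (28q_O + (1/2)q_O²). Setting ∂π_O/∂q_O = 0: 180 - 3q_O - (q_V) = 0.
Rearranging gives the reaction functions q_V = (111 - q_O)/3 and q_O = (180 - q_V)/3.
Solving the pair: q_V = 153/8, q_O = 429/8.
Price P = 208 - 291/4 = 541/4.
Orion's profit: (541/4)·(429/8) - 28·(429/8) - (1/2)(429/8)² = 4313.4609.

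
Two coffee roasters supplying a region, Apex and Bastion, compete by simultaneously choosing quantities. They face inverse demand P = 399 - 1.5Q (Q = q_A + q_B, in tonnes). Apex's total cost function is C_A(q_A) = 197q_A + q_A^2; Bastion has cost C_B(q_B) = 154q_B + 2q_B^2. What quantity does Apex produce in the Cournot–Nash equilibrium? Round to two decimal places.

Apex's profit: π_A = (399 - 1.5Q)q_A - (197q_A + q_A²). Setting ∂π_A/∂q_A = 0: 202 - 5q_A - (3/2)(q_B) = 0.
Bastion's first-order condition: 245 - 7q_B - (3/2)(q_A) = 0.
Rearranging gives the reaction functions q_A = (202 - (3/2)q_B)/5 and q_B = (245 - (3/2)q_A)/7.
Solving the pair: q_A = 31.9542, q_B = 28.1527.

31.95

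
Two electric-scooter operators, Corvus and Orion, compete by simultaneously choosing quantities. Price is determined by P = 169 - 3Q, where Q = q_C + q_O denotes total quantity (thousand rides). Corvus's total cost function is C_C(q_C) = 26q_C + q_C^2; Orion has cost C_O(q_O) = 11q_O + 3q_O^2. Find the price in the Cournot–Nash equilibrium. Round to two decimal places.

Corvus's profit: π_C = (169 - 3Q)q_C - (26q_C + q_C²). Setting ∂π_C/∂q_C = 0: 143 - 8q_C - 3(q_O) = 0.
Orion's profit: π_O = (169 - 3Q)q_O - (11q_O + 3q_O²). Setting ∂π_O/∂q_O = 0: 158 - 12q_O - 3(q_C) = 0.
So q_C = (143 - 3q_O)/8 and q_O = (158 - 3q_C)/12.
Substituting one into the other gives q_C = 414/29 and q_O = 835/87.
Total output Q = 23.8736, so price P = 169 - 3·23.8736 = 97.3793.

97.38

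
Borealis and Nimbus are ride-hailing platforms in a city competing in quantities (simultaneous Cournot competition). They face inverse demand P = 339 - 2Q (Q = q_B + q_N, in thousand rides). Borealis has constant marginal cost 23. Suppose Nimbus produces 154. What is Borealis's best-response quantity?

2

With the rival's output fixed at 154, Borealis's profit is π_B = (339 - 2·154 - 2q_B)q_B - (23q_B) = (31 - 2q_B)q_B - (23q_B).
∂π_B/∂q_B = 8 - 4q_B = 0, so q_B = 2.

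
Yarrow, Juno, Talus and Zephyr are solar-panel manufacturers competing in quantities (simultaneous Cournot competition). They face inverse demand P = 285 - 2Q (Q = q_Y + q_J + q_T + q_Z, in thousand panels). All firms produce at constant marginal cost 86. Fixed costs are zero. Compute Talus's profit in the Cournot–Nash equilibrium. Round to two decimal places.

A representative firm's profit is π_i = q_i(285 - 2Q) - 86q_i.
First-order condition (treating rivals' output as given): 199 - 4q_i - 2·Σ_{j≠i} q_j = 0.
With identical firms every q_j equals q_i, so Σ_{j≠i} q_j = 3q_i and 199 = 10q_i, giving q_i = 199/10.
Price P = 285 - 2·(398/5) = 629/5.
Talus's profit: (629/5 - 86)·(199/10) = 792.0200.

792.02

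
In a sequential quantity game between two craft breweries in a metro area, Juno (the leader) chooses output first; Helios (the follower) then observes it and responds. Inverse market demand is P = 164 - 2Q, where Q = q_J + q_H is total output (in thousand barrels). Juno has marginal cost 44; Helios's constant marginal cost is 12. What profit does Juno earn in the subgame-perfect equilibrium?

Solve by backward induction. Given q_J, the follower Helios maximises π_H = (164 - 2q_J - 2q_H)q_H - 12q_H.
∂π_H/∂q_H = 152 - 2q_J - 4q_H = 0 gives the reaction function q_H = (152 - 2q_J)/4.
The leader anticipates this reaction. Substituting into P = 164 - 2Q gives P = 88 - q_J, so π_J = (88 - q_J)q_J - 44q_J.
The leader's first-order condition 44 - 2q_J = 0 yields q_J = 22.
Then q_H = (152 - 2·22)/4 = 27.
Price P = 164 - 2·49 = 66.
Juno's profit: (66 - 44)·22 = 484.

484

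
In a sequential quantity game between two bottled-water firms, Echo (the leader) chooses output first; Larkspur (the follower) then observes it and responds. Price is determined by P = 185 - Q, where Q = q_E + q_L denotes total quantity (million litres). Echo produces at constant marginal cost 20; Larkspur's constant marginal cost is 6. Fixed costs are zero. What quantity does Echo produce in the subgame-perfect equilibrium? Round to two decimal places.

75.50

The follower Larkspur best-responds to any q_E: π_L = (185 - Q)q_L - 6q_L.
∂π_L/∂q_L = 179 - q_E - 2q_L = 0 gives the reaction function q_L = (179 - q_E)/2.
Echo substitutes q_L(q_E) into its own profit: π_E = q_E(185 - q_E - (179 - q_E)/2) - 20q_E = (191/2 - (1/2)q_E)q_E - 20q_E.
Maximising: ∂π_E/∂q_E = 151/2 - q_E = 0, giving q_E = 151/2.
Then q_L = (179 - 151/2)/2 = 207/4.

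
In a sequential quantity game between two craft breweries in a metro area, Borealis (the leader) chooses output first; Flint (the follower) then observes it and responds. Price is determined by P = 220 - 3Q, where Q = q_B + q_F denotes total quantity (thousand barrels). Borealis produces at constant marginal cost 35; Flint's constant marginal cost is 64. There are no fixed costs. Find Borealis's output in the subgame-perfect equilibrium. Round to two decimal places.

Solve by backward induction. Given q_B, the follower Flint maximises π_F = (220 - 3q_B - 3q_F)q_F - 64q_F.
∂π_F/∂q_F = 156 - 3q_B - 6q_F = 0 gives the reaction function q_F = (156 - 3q_B)/6.
The leader anticipates this reaction. Substituting into P = 220 - 3Q gives P = 142 - (3/2)q_B, so π_B = (142 - (3/2)q_B)q_B - 35q_B.
Leader FOC: 107 - 3q_B = 0, so q_B = 107/3.
Then q_F = (156 - 3·(107/3))/6 = 49/6.

35.67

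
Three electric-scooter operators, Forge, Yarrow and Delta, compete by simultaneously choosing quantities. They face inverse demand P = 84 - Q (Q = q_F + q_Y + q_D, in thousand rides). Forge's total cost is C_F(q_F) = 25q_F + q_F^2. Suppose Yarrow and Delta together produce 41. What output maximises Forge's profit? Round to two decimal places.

With rivals' combined output fixed at 41, Forge's profit is π_F = (84 - 41 - q_F)q_F - (25q_F + q_F²) = (43 - q_F)q_F - (25q_F + q_F²).
∂π_F/∂q_F = 18 - 4q_F = 0, so q_F = 9/2.

4.50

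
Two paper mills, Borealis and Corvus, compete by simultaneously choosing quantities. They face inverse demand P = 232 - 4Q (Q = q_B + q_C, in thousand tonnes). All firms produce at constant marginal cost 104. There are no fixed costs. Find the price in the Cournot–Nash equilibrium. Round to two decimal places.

A representative firm's profit is π_i = q_i(232 - 4Q) - 104q_i.
Setting ∂π_i/∂q_i = 0 with rivals' quantities fixed: 128 - 8q_i - 4q_j = 0.
With identical firms every q_j equals q_i, so q_j = q_i and 128 = 12q_i, giving q_i = 32/3.
Total output Q = 64/3, so price P = 232 - 4·(64/3) = 440/3.

146.67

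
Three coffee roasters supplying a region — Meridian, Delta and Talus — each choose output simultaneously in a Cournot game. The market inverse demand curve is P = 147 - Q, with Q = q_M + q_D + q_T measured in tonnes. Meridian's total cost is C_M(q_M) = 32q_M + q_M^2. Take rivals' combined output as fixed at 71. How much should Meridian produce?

11

With rivals' combined output fixed at 71, Meridian's profit is π_M = (147 - 71 - q_M)q_M - (32q_M + q_M²) = (76 - q_M)q_M - (32q_M + q_M²).
∂π_M/∂q_M = 44 - 4q_M = 0, so q_M = 11.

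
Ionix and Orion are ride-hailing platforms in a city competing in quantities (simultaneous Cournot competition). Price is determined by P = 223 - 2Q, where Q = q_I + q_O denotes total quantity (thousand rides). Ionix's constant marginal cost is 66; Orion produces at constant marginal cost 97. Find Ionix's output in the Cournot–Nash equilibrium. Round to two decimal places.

31.33

Ionix's profit: π_I = (223 - 2Q)q_I - (66q_I). Setting ∂π_I/∂q_I = 0: 157 - 4q_I - 2(q_O) = 0.
Orion's first-order condition: 126 - 4q_O - 2(q_I) = 0.
So q_I = (157 - 2q_O)/4 and q_O = (126 - 2q_I)/4.
Solving the pair: q_I = 94/3, q_O = 95/6.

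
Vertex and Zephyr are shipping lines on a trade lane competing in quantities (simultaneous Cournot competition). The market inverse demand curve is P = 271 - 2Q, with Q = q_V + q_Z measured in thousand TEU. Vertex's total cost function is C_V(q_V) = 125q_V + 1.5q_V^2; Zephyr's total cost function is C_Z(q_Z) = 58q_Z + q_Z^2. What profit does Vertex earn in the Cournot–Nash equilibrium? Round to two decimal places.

Vertex's profit: π_V = (271 - 2Q)q_V - (125q_V + (3/2)q_V²). Setting ∂π_V/∂q_V = 0: 146 - 7q_V - 2(q_Z) = 0.
Zephyr's profit: π_Z = (271 - 2Q)q_Z - (58q_Z + q_Z²). Setting ∂π_Z/∂q_Z = 0: 213 - 6q_Z - 2(q_V) = 0.
Best responses: q_V = (146 - 2q_Z)/7, q_Z = (213 - 2q_V)/6.
Substituting one into the other gives q_V = 225/19 and q_Z = 1199/38.
Price P = 271 - 2·(1649/38) = 184.2105.
Vertex's profit: 184.2105·(225/19) - 125·(225/19) - (3/2)(225/19)² = 490.8241.

490.82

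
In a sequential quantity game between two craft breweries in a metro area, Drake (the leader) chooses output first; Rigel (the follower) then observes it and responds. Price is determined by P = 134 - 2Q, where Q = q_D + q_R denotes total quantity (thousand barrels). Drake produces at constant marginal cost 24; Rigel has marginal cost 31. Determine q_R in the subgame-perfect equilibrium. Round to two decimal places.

The follower Rigel best-responds to any q_D: π_R = (134 - 2Q)q_R - 31q_R.
∂π_R/∂q_R = 103 - 2q_D - 4q_R = 0 gives the reaction function q_R = (103 - 2q_D)/4.
Drake substitutes q_R(q_D) into its own profit: π_D = q_D(134 - 2q_D - (103 - 2q_D)/2) - 24q_D = (165/2 - q_D)q_D - 24q_D.
The leader's first-order condition 117/2 - 2q_D = 0 yields q_D = 117/4.
Then q_R = (103 - 2·(117/4))/4 = 89/8.

11.13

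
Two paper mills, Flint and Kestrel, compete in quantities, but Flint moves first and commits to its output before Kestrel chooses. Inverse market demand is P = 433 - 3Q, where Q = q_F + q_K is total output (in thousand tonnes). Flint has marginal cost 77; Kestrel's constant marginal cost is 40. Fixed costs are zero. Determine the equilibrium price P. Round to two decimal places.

156.75

The follower Kestrel best-responds to any q_F: π_K = (433 - 3Q)q_K - 40q_K.
∂π_K/∂q_K = 393 - 3q_F - 6q_K = 0 gives the reaction function q_K = (393 - 3q_F)/6.
The leader anticipates this reaction. Substituting into P = 433 - 3Q gives P = 473/2 - (3/2)q_F, so π_F = (473/2 - (3/2)q_F)q_F - 77q_F.
Leader FOC: 319/2 - 3q_F = 0, so q_F = 319/6.
Then q_K = (393 - 3·(319/6))/6 = 467/12.
Total output Q = 1105/12, so price P = 433 - 3·(1105/12) = 627/4.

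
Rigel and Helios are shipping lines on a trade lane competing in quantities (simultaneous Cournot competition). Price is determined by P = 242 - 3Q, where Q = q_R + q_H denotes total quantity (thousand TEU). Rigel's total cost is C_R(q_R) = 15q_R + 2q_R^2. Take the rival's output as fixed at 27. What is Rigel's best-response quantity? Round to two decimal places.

With the rival's output fixed at 27, Rigel's profit is π_R = (242 - 3·27 - 3q_R)q_R - (15q_R + 2q_R²) = (161 - 3q_R)q_R - (15q_R + 2q_R²).
∂π_R/∂q_R = 146 - 10q_R = 0, so q_R = 73/5.

14.60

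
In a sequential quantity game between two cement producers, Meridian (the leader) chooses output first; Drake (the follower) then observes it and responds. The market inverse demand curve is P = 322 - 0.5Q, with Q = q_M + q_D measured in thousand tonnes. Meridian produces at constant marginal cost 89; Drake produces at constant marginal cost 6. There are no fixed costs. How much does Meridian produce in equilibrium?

The follower Drake best-responds to any q_M: π_D = (322 - 0.5Q)q_D - 6q_D.
Follower FOC: 316 - (1/2)q_M - q_D = 0, so q_D(q_M) = (316 - (1/2)q_M).
The leader anticipates this reaction. Substituting into P = 322 - 0.5Q gives P = 164 - (1/4)q_M, so π_M = (164 - (1/4)q_M)q_M - 89q_M.
The leader's first-order condition 75 - (1/2)q_M = 0 yields q_M = 150.
Then q_D = (316 - (1/2)·150) = 241.

150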